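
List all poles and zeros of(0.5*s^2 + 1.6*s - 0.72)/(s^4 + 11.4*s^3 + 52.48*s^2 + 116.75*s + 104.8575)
Set denominator = 0: s^4 + 11.4*s^3 + 52.48*s^2 + 116.75*s + 104.8575 = (s + 3.1)(s + 3.3)(s^2 + 5*s + 10.25) = 0 → Poles: -2.5 + 2j, -2.5 - 2j, -3.1, -3.3
Set numerator = 0: 0.5*s^2 + 1.6*s - 0.72 = 0.5*(s + 3.6)(s - 0.4) = 0 → Zeros: -3.6, 0.4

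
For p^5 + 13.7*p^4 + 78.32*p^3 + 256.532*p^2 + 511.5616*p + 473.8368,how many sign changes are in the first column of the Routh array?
Routh array:
p^5: [1, 78.32, 511.5616]; p^4: [13.7, 256.532, 473.8368]; p^3: [59.595, 476.975]; p^2: [146.883, 473.8368]; p^1: [284.724]; p^0: [473.8368]
First column: [1, 13.7, 59.595, 146.883, 284.724, 473.8368]. Sign changes = 0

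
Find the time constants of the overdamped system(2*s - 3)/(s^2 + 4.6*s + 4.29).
Overdamped: real poles at -3.3, -1.3. τ = -1/pole → τ₁ = 0.303, τ₂ = 0.7692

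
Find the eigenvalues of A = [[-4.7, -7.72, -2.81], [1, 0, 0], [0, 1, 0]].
Eigenvalues solve det(λI - A) = 0.
Characteristic polynomial: λ^3 + 4.7*λ^2 + 7.72*λ + 2.81 = 0.
Factor: (λ + 0.5)(λ^2 + 4.2*λ + 5.62) = 0.
Roots: -0.5, -2.1 + 1.1j, -2.1 - 1.1j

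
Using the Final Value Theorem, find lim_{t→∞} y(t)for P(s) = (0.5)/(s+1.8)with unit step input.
FVT: lim_{t→∞} y(t) = lim_{s→0} s*Y(s) where Y(s) = P(s)/s.
= lim_{s→0} P(s) = P(0) = num(0)/den(0) = 0.5/1.8 = 0.2778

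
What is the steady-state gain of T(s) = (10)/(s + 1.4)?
DC gain = T(0) = num(0)/den(0) = 10/1.4 = 7.143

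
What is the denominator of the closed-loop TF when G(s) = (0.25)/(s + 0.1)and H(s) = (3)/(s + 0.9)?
Characteristic poly = G_den * H_den + G_num * H_num = (s^2 + s + 0.09) + (0.75) = s^2 + s + 0.84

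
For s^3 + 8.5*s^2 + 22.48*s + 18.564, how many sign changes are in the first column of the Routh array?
Routh array:
s^3: [1, 22.48]; s^2: [8.5, 18.564]; s^1: [20.296]; s^0: [18.564]
First column: [1, 8.5, 20.296, 18.564]. Sign changes = 0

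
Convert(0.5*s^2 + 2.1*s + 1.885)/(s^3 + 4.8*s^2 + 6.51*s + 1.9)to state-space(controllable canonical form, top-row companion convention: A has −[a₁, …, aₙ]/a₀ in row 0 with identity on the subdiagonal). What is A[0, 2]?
Reachable canonical form for den = s^3 + 4.8*s^2 + 6.51*s + 1.9: top row of A = -[a₁,a₂,...,aₙ]/a₀, ones on the subdiagonal, zeros elsewhere.
A = [[-4.8, -6.51, -1.9], [1, 0, 0], [0, 1, 0]].
A[0,2] = -1.9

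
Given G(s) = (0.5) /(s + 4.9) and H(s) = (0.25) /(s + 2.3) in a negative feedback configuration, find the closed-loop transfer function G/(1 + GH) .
Closed-loop T = G/(1+GH).
Numerator: G_num * H_den = 0.5*s + 1.15.
Denominator: G_den * H_den + G_num * H_num = (s^2 + 7.2*s + 11.27) + (0.125) = s^2 + 7.2*s + 11.395.
T(s) = (0.5*s + 1.15)/(s^2 + 7.2*s + 11.395)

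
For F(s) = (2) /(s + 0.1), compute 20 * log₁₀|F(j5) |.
Substitute s = j*5: F(j5) = 0.0079968 - 0.39984j.
|F(j5)| = sqrt(Re² + Im²) = 0.3999.
20*log₁₀(0.3999) = -7.96 dB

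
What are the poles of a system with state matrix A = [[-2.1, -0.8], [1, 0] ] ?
Eigenvalues solve det(λI - A) = 0.
Characteristic polynomial: λ^2 + 2.1*λ + 0.8 = 0.
Factor: (λ + 1.6)(λ + 0.5) = 0.
Roots: -0.5, -1.6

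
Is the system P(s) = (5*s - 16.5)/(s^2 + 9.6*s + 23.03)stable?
Denominator: s^2 + 9.6*s + 23.03 = (s + 4.7)(s + 4.9). Poles: -4.7, -4.9. All Re(p)<0: Yes (stable)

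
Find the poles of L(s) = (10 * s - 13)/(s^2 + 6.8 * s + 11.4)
Set denominator = 0: s^2 + 6.8*s + 11.4 = (s + 3)(s + 3.8) = 0 → Poles: -3, -3.8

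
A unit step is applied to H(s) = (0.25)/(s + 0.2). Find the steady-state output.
FVT: lim_{t→∞} y(t) = lim_{s→0} s*Y(s) where Y(s) = H(s)/s.
= lim_{s→0} H(s) = H(0) = num(0)/den(0) = 0.25/0.2 = 1.25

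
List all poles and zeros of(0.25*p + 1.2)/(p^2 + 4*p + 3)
Set denominator = 0: p^2 + 4*p + 3 = (p + 1)(p + 3) = 0 → Poles: -1, -3
Set numerator = 0: 0.25*p + 1.2 = 0 → Zeros: -4.8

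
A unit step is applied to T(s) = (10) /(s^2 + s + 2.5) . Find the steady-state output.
FVT: lim_{t→∞} y(t) = lim_{s→0} s*Y(s) where Y(s) = T(s)/s.
= lim_{s→0} T(s) = T(0) = num(0)/den(0) = 10/2.5 = 4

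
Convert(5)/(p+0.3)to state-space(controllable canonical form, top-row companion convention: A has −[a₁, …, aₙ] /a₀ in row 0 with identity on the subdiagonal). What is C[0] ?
Reachable canonical form: C = numerator coefficients (right-aligned, zero-padded to length n).
num = 5, C = [[5]].
C[0] = 5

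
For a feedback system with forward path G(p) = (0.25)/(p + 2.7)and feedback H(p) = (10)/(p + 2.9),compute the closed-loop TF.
Closed-loop T = G/(1+GH).
Numerator: G_num * H_den = 0.25*p + 0.725.
Denominator: G_den * H_den + G_num * H_num = (p^2 + 5.6*p + 7.83) + (2.5) = p^2 + 5.6*p + 10.33.
T(p) = (0.25*p + 0.725)/(p^2 + 5.6*p + 10.33)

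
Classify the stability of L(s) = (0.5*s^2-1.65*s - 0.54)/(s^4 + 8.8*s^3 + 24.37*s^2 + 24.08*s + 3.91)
Denominator: s^4 + 8.8*s^3 + 24.37*s^2 + 24.08*s + 3.91 = (s + 0.2)(s + 4.6)(s^2 + 4*s + 4.25). Poles: -0.2, -2 + 0.5j, -2 - 0.5j, -4.6. Stable (all poles in LHP)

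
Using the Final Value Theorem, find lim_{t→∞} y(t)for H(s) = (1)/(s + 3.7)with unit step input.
FVT: lim_{t→∞} y(t) = lim_{s→0} s*Y(s) where Y(s) = H(s)/s.
= lim_{s→0} H(s) = H(0) = num(0)/den(0) = 1/3.7 = 0.2703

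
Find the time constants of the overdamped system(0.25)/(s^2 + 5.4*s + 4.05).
Overdamped: real poles at -4.5, -0.9. τ = -1/pole → τ₁ = 0.2222, τ₂ = 1.111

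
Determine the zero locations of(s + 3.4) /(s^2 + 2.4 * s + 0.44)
Set numerator = 0: s + 3.4 = 0 → Zeros: -3.4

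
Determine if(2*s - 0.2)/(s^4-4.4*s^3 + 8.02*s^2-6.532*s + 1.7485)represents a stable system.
Denominator: s^4 - 4.4*s^3 + 8.02*s^2 - 6.532*s + 1.7485 = (s - 0.5)(s - 1.3)(s^2 - 2.6*s + 2.69). Poles: 0.5, 1.3, 1.3 + 1j, 1.3 - 1j. All Re(p)<0: No (unstable)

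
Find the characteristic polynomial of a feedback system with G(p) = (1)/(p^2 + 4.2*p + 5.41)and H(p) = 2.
Characteristic poly = G_den * H_den + G_num * H_num = (p^2 + 4.2*p + 5.41) + (2) = p^2 + 4.2*p + 7.41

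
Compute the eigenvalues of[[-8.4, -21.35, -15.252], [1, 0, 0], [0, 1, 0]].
Eigenvalues solve det(λI - A) = 0.
Characteristic polynomial: λ^3 + 8.4*λ^2 + 21.35*λ + 15.252 = 0.
Factor: (λ + 4.1)(λ + 3.1)(λ + 1.2) = 0.
Roots: -1.2, -3.1, -4.1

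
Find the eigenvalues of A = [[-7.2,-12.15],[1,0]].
Eigenvalues solve det(λI - A) = 0.
Characteristic polynomial: λ^2 + 7.2*λ + 12.15 = 0.
Factor: (λ + 2.7)(λ + 4.5) = 0.
Roots: -2.7, -4.5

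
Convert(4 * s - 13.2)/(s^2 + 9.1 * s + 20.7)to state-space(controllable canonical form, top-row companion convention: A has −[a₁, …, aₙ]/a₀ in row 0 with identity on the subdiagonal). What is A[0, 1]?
Reachable canonical form for den = s^2 + 9.1*s + 20.7: top row of A = -[a₁,a₂,...,aₙ]/a₀, ones on the subdiagonal, zeros elsewhere.
A = [[-9.1, -20.7], [1, 0]].
A[0,1] = -20.7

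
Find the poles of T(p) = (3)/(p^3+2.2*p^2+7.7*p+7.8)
Set denominator = 0: p^3 + 2.2*p^2 + 7.7*p + 7.8 = (p + 1.2)(p^2 + p + 6.5) = 0 → Poles: -0.5 + 2.5j, -0.5 - 2.5j, -1.2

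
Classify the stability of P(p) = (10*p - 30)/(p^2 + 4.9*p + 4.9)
Denominator: p^2 + 4.9*p + 4.9 = (p + 1.4)(p + 3.5). Poles: -1.4, -3.5. Stable (all poles in LHP)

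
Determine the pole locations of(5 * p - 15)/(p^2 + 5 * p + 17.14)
Set denominator = 0: p^2 + 5*p + 17.14 = 0 → Poles: -2.5 + 3.3j, -2.5 - 3.3j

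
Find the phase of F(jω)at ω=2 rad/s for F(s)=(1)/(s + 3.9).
Substitute s = j*2: F(j2) = 0.203019 - 0.104112j.
∠F(j2) = atan2(Im, Re) = atan2(-0.104112, 0.203019) = -27.15°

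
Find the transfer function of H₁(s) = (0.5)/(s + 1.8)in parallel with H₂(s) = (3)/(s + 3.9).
Parallel: H = H₁ + H₂ = (n₁·d₂ + n₂·d₁)/(d₁·d₂).
n₁·d₂ = 0.5*s + 1.95. n₂·d₁ = 3*s + 5.4. Sum = 3.5*s + 7.35. d₁·d₂ = s^2 + 5.7*s + 7.02.
H(s) = (3.5*s + 7.35)/(s^2 + 5.7*s + 7.02)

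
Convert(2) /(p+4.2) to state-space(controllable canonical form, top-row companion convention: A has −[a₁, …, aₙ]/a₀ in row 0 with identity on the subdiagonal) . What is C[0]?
Reachable canonical form: C = numerator coefficients (right-aligned, zero-padded to length n).
num = 2, C = [[2]].
C[0] = 2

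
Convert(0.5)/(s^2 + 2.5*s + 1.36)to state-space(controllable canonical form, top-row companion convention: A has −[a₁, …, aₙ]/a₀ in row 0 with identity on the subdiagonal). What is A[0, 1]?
Reachable canonical form for den = s^2 + 2.5*s + 1.36: top row of A = -[a₁,a₂,...,aₙ]/a₀, ones on the subdiagonal, zeros elsewhere.
A = [[-2.5, -1.36], [1, 0]].
A[0,1] = -1.36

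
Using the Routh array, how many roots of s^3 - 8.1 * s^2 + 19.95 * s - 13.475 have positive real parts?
Routh array:
s^3: [1, 19.95]; s^2: [-8.1, -13.475]; s^1: [18.2864]; s^0: [-13.475]
First column: [1, -8.1, 18.2864, -13.475]. Sign changes = RHP roots = 3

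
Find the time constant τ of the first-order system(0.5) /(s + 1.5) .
First-order system: τ = -1/pole. Pole = -1.5. τ = -1/(-1.5) = 0.6667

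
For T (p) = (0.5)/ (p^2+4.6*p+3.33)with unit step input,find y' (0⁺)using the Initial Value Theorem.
IVT: y'(0⁺) = lim_{p→∞} p²·Y(p) = lim_{p→∞} p·T(p).
deg(num) = 0, deg(den) = 2, relative degree = 2 ≥ 2, so p·T(p) → 0. Initial slope = 0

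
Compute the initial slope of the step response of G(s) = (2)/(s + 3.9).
IVT: y'(0⁺) = lim_{s→∞} s²·Y(s) = lim_{s→∞} s·G(s).
deg(num) = 0, deg(den) = 1, relative degree = 1, so s·G(s) → (leading num)/(leading den) = 2/1 = 2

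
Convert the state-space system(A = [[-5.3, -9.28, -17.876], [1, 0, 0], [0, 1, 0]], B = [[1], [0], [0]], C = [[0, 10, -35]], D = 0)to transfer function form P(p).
P(p) = C(pI - A)⁻¹B + D.
Characteristic polynomial det(pI - A) = p^3 + 5.3*p^2 + 9.28*p + 17.876.
Numerator from C·adj(pI-A)·B + D·det(pI-A) = 10*p - 35.
P(p) = (10*p - 35)/(p^3 + 5.3*p^2 + 9.28*p + 17.876)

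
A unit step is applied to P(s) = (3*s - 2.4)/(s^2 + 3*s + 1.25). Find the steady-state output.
FVT: lim_{t→∞} y(t) = lim_{s→0} s*Y(s) where Y(s) = P(s)/s.
= lim_{s→0} P(s) = P(0) = num(0)/den(0) = -2.4/1.25 = -1.92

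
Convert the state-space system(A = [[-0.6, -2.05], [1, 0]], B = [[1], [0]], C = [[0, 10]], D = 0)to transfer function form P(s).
P(s) = C(sI - A)⁻¹B + D.
Characteristic polynomial det(sI - A) = s^2 + 0.6*s + 2.05.
Numerator from C·adj(sI-A)·B + D·det(sI-A) = 10.
P(s) = (10)/(s^2 + 0.6*s + 2.05)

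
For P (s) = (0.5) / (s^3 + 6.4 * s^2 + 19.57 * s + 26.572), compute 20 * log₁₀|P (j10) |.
Substitute s = j*10: P(j10) = -0.000299762 + 0.000393035j.
|P(j10)| = sqrt(Re² + Im²) = 0.0004943.
20*log₁₀(0.0004943) = -66.12 dB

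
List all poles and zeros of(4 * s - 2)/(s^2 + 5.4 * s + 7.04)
Set denominator = 0: s^2 + 5.4*s + 7.04 = (s + 3.2)(s + 2.2) = 0 → Poles: -2.2, -3.2
Set numerator = 0: 4*s - 2 = 0 → Zeros: 0.5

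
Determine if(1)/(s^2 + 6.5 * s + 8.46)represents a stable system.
Denominator: s^2 + 6.5*s + 8.46 = (s + 1.8)(s + 4.7). Poles: -1.8, -4.7. All Re(p)<0: Yes (stable)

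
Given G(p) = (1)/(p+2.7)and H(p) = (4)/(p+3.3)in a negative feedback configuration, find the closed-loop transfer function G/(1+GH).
Closed-loop T = G/(1+GH).
Numerator: G_num * H_den = p + 3.3.
Denominator: G_den * H_den + G_num * H_num = (p^2 + 6*p + 8.91) + (4) = p^2 + 6*p + 12.91.
T(p) = (p + 3.3)/(p^2 + 6*p + 12.91)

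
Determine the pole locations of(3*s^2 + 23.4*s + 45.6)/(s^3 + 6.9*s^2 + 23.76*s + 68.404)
Set denominator = 0: s^3 + 6.9*s^2 + 23.76*s + 68.404 = (s + 4.9)(s^2 + 2*s + 13.96) = 0 → Poles: -1 + 3.6j, -1 - 3.6j, -4.9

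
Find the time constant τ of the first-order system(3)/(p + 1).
First-order system: τ = -1/pole. Pole = -1. τ = -1/(-1) = 1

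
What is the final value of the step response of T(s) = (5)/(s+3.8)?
FVT: lim_{t→∞} y(t) = lim_{s→0} s*Y(s) where Y(s) = T(s)/s.
= lim_{s→0} T(s) = T(0) = num(0)/den(0) = 5/3.8 = 1.316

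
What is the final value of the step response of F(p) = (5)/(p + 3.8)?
FVT: lim_{t→∞} y(t) = lim_{p→0} p*Y(p) where Y(p) = F(p)/p.
= lim_{p→0} F(p) = F(0) = num(0)/den(0) = 5/3.8 = 1.316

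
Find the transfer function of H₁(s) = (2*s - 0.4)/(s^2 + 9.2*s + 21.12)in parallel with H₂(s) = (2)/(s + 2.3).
Parallel: H = H₁ + H₂ = (n₁·d₂ + n₂·d₁)/(d₁·d₂).
n₁·d₂ = 2*s^2 + 4.2*s - 0.92. n₂·d₁ = 2*s^2 + 18.4*s + 42.24. Sum = 4*s^2 + 22.6*s + 41.32. d₁·d₂ = s^3 + 11.5*s^2 + 42.28*s + 48.576.
H(s) = (4*s^2 + 22.6*s + 41.32)/(s^3 + 11.5*s^2 + 42.28*s + 48.576)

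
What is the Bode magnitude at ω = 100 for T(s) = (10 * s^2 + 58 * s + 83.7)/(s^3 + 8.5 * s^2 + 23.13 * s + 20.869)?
Substitute s = j*100: T(j100) = 0.0026972 - 0.0999182j.
|T(j100)| = sqrt(Re² + Im²) = 0.09995.
20*log₁₀(0.09995) = -20.00 dB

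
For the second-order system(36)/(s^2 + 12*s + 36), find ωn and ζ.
Standard form: ωn²/(s²+2ζωn·s+ωn²).
const=36=ωn² → ωn=6, s coeff=12=2ζωn → ζ=1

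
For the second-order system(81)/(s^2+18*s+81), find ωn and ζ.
Standard form: ωn²/(s²+2ζωn·s+ωn²).
const=81=ωn² → ωn=9, s coeff=18=2ζωn → ζ=1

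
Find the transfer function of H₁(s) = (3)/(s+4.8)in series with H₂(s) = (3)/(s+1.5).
Series: H = H₁ · H₂ = (n₁·n₂)/(d₁·d₂).
Num: n₁·n₂ = 9. Den: d₁·d₂ = s^2 + 6.3*s + 7.2.
H(s) = (9)/(s^2 + 6.3*s + 7.2)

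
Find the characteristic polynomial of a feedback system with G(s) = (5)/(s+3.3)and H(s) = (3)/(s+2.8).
Characteristic poly = G_den * H_den + G_num * H_num = (s^2 + 6.1*s + 9.24) + (15) = s^2 + 6.1*s + 24.24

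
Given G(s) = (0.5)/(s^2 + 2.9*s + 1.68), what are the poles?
Set denominator = 0: s^2 + 2.9*s + 1.68 = (s + 2.1)(s + 0.8) = 0 → Poles: -0.8, -2.1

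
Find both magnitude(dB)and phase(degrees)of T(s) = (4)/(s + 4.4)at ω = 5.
Substitute s = j*5: T(j5) = 0.396754 - 0.450857j.
|T| = 20*log₁₀(sqrt(Re²+Im²)) = -4.43 dB.
∠T = atan2(Im, Re) = -48.65°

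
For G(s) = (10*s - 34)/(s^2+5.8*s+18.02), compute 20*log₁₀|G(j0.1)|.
Substitute s = j*0.1: G(j0.1) = -1.8841 + 0.116201j.
|G(j0.1)| = sqrt(Re² + Im²) = 1.888.
20*log₁₀(1.888) = 5.52 dB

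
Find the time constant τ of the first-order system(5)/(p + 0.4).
First-order system: τ = -1/pole. Pole = -0.4. τ = -1/(-0.4) = 2.5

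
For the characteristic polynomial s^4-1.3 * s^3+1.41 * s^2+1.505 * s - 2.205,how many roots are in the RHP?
s^4 - 1.3*s^3 + 1.41*s^2 + 1.505*s - 2.205 = (s + 1)(s - 0.9)(s^2 - 1.4*s + 2.45). Poles: -1, 0.7 + 1.4j, 0.7 - 1.4j, 0.9. RHP poles (Re>0): 3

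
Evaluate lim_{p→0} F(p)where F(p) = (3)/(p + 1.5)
DC gain = F(0) = num(0)/den(0) = 3/1.5 = 2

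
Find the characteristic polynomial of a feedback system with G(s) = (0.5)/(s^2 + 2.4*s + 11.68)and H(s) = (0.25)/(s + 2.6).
Characteristic poly = G_den * H_den + G_num * H_num = (s^3 + 5*s^2 + 17.92*s + 30.368) + (0.125) = s^3 + 5*s^2 + 17.92*s + 30.493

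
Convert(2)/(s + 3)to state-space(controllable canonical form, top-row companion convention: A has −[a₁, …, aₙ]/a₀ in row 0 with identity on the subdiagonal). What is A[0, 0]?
Reachable canonical form for den = s + 3: top row of A = -[a₁,a₂,...,aₙ]/a₀, ones on the subdiagonal, zeros elsewhere.
A = [[-3]].
A[0,0] = -3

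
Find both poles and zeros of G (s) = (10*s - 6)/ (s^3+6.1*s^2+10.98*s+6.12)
Set denominator = 0: s^3 + 6.1*s^2 + 10.98*s + 6.12 = (s + 1.2)(s + 1.5)(s + 3.4) = 0 → Poles: -1.2, -1.5, -3.4
Set numerator = 0: 10*s - 6 = 0 → Zeros: 0.6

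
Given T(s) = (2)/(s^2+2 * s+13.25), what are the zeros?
Numerator is a nonzero constant (2) → Zeros: none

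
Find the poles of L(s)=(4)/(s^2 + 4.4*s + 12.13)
Set denominator = 0: s^2 + 4.4*s + 12.13 = 0 → Poles: -2.2 + 2.7j, -2.2 - 2.7j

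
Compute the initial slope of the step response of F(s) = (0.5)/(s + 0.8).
IVT: y'(0⁺) = lim_{s→∞} s²·Y(s) = lim_{s→∞} s·F(s).
deg(num) = 0, deg(den) = 1, relative degree = 1, so s·F(s) → (leading num)/(leading den) = 0.5/1 = 0.5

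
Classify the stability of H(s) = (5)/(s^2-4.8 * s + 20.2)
Denominator: s^2 - 4.8*s + 20.2. Poles: 2.4 + 3.8j, 2.4 - 3.8j. Unstable (2 pole(s) in RHP)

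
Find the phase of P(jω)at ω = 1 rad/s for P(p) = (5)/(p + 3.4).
Substitute p = j*1: P(j1) = 1.3535 - 0.398089j.
∠P(j1) = atan2(Im, Re) = atan2(-0.398089, 1.3535) = -16.39°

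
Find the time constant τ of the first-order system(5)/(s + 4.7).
First-order system: τ = -1/pole. Pole = -4.7. τ = -1/(-4.7) = 0.2128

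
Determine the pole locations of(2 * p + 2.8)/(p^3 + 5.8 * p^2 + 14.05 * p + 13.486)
Set denominator = 0: p^3 + 5.8*p^2 + 14.05*p + 13.486 = (p + 2.2)(p^2 + 3.6*p + 6.13) = 0 → Poles: -1.8 + 1.7j, -1.8 - 1.7j, -2.2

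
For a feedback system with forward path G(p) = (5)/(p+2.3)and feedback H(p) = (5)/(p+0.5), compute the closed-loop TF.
Closed-loop T = G/(1+GH).
Numerator: G_num * H_den = 5*p + 2.5.
Denominator: G_den * H_den + G_num * H_num = (p^2 + 2.8*p + 1.15) + (25) = p^2 + 2.8*p + 26.15.
T(p) = (5*p + 2.5)/(p^2 + 2.8*p + 26.15)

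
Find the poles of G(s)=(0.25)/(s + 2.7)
Set denominator = 0: s + 2.7 = 0 → Poles: -2.7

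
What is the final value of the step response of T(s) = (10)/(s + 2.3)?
FVT: lim_{t→∞} y(t) = lim_{s→0} s*Y(s) where Y(s) = T(s)/s.
= lim_{s→0} T(s) = T(0) = num(0)/den(0) = 10/2.3 = 4.348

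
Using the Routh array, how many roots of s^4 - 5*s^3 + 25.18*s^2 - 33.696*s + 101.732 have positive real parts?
Routh array:
s^4: [1, 25.18, 101.732]; s^3: [-5, -33.696]; s^2: [18.4408, 101.732]; s^1: [-6.1126]; s^0: [101.732]
First column: [1, -5, 18.4408, -6.1126, 101.732]. Sign changes = RHP roots = 4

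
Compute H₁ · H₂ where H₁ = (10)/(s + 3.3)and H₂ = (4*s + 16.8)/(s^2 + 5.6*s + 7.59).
Series: H = H₁ · H₂ = (n₁·n₂)/(d₁·d₂).
Num: n₁·n₂ = 40*s + 168. Den: d₁·d₂ = s^3 + 8.9*s^2 + 26.07*s + 25.047.
H(s) = (40*s + 168)/(s^3 + 8.9*s^2 + 26.07*s + 25.047)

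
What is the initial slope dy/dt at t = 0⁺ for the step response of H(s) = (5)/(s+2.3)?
IVT: y'(0⁺) = lim_{s→∞} s²·Y(s) = lim_{s→∞} s·H(s).
deg(num) = 0, deg(den) = 1, relative degree = 1, so s·H(s) → (leading num)/(leading den) = 5/1 = 5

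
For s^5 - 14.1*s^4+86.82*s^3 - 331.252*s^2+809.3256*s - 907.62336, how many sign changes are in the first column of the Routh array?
Routh array:
s^5: [1, 86.82, 809.3256]; s^4: [-14.1, -331.252, -907.62336]; s^3: [63.327, 744.955]; s^2: [-165.385, -907.62336]; s^1: [397.42]; s^0: [-907.62336]
First column: [1, -14.1, 63.327, -165.385, 397.42, -907.62336]. Sign changes = 5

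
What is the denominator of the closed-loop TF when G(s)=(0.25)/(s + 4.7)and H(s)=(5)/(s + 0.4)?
Characteristic poly = G_den * H_den + G_num * H_num = (s^2 + 5.1*s + 1.88) + (1.25) = s^2 + 5.1*s + 3.13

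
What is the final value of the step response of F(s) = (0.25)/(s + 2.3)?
FVT: lim_{t→∞} y(t) = lim_{s→0} s*Y(s) where Y(s) = F(s)/s.
= lim_{s→0} F(s) = F(0) = num(0)/den(0) = 0.25/2.3 = 0.1087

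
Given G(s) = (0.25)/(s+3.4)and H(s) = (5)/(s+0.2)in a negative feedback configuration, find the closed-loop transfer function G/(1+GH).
Closed-loop T = G/(1+GH).
Numerator: G_num * H_den = 0.25*s + 0.05.
Denominator: G_den * H_den + G_num * H_num = (s^2 + 3.6*s + 0.68) + (1.25) = s^2 + 3.6*s + 1.93.
T(s) = (0.25*s + 0.05)/(s^2 + 3.6*s + 1.93)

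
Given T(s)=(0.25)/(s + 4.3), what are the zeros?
Numerator is a nonzero constant (0.25) → Zeros: none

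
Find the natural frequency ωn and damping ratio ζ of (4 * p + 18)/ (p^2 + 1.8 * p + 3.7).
Underdamped: complex pole -0.9 + 1.7j. ωn = |pole| = 1.924, ζ = -Re(pole)/ωn = 0.4679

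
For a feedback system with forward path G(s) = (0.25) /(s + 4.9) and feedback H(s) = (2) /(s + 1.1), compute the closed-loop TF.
Closed-loop T = G/(1+GH).
Numerator: G_num * H_den = 0.25*s + 0.275.
Denominator: G_den * H_den + G_num * H_num = (s^2 + 6*s + 5.39) + (0.5) = s^2 + 6*s + 5.89.
T(s) = (0.25*s + 0.275)/(s^2 + 6*s + 5.89)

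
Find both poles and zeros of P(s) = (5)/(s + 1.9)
Set denominator = 0: s + 1.9 = 0 → Poles: -1.9
Numerator is a nonzero constant (5) → Zeros: none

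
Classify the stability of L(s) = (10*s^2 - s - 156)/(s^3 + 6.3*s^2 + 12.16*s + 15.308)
Denominator: s^3 + 6.3*s^2 + 12.16*s + 15.308 = (s + 4.3)(s^2 + 2*s + 3.56). Poles: -1 + 1.6j, -1 - 1.6j, -4.3. Stable (all poles in LHP)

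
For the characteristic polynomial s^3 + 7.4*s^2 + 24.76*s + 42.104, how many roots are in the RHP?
s^3 + 7.4*s^2 + 24.76*s + 42.104 = (s + 3.8)(s^2 + 3.6*s + 11.08). Poles: -1.8 + 2.8j, -1.8 - 2.8j, -3.8. RHP poles (Re>0): 0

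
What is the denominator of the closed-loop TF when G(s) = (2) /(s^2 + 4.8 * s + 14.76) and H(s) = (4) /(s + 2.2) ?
Characteristic poly = G_den * H_den + G_num * H_num = (s^3 + 7*s^2 + 25.32*s + 32.472) + (8) = s^3 + 7*s^2 + 25.32*s + 40.472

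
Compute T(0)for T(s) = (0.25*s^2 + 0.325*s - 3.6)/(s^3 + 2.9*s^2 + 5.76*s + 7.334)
DC gain = T(0) = num(0)/den(0) = -3.6/7.334 = -0.4909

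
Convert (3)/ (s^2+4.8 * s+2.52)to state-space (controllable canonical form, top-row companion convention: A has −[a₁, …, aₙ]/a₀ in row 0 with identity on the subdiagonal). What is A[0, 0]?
Reachable canonical form for den = s^2 + 4.8*s + 2.52: top row of A = -[a₁,a₂,...,aₙ]/a₀, ones on the subdiagonal, zeros elsewhere.
A = [[-4.8, -2.52], [1, 0]].
A[0,0] = -4.8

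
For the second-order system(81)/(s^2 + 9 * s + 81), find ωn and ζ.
Standard form: ωn²/(s²+2ζωn·s+ωn²).
const=81=ωn² → ωn=9, s coeff=9=2ζωn → ζ=0.5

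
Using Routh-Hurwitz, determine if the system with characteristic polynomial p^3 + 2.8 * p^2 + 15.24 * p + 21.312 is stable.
Routh array:
p^3: [1, 15.24]; p^2: [2.8, 21.312]; p^1: [7.62857]; p^0: [21.312]
First column: [1, 2.8, 7.62857, 21.312]. Sign changes = 0.
Yes, stable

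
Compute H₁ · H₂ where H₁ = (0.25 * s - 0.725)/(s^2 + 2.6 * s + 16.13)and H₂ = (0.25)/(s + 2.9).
Series: H = H₁ · H₂ = (n₁·n₂)/(d₁·d₂).
Num: n₁·n₂ = 0.0625*s - 0.18125. Den: d₁·d₂ = s^3 + 5.5*s^2 + 23.67*s + 46.777.
H(s) = (0.0625*s - 0.18125)/(s^3 + 5.5*s^2 + 23.67*s + 46.777)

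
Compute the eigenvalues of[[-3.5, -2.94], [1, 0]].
Eigenvalues solve det(λI - A) = 0.
Characteristic polynomial: λ^2 + 3.5*λ + 2.94 = 0.
Factor: (λ + 2.1)(λ + 1.4) = 0.
Roots: -1.4, -2.1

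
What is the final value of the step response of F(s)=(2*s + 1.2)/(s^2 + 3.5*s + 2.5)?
FVT: lim_{t→∞} y(t) = lim_{s→0} s*Y(s) where Y(s) = F(s)/s.
= lim_{s→0} F(s) = F(0) = num(0)/den(0) = 1.2/2.5 = 0.48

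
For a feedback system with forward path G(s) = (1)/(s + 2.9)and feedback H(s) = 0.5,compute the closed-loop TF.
Closed-loop T = G/(1+GH).
Numerator: G_num * H_den = 1.
Denominator: G_den * H_den + G_num * H_num = (s + 2.9) + (0.5) = s + 3.4.
T(s) = (1)/(s + 3.4)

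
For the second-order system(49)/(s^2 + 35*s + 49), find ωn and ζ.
Standard form: ωn²/(s²+2ζωn·s+ωn²).
const=49=ωn² → ωn=7, s coeff=35=2ζωn → ζ=2.5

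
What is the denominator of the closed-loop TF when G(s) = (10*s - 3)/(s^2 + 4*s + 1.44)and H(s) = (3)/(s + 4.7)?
Characteristic poly = G_den * H_den + G_num * H_num = (s^3 + 8.7*s^2 + 20.24*s + 6.768) + (30*s - 9) = s^3 + 8.7*s^2 + 50.24*s - 2.232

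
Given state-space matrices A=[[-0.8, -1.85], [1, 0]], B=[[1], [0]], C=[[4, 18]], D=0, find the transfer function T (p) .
T(p) = C(pI - A)⁻¹B + D.
Characteristic polynomial det(pI - A) = p^2 + 0.8*p + 1.85.
Numerator from C·adj(pI-A)·B + D·det(pI-A) = 4*p + 18.
T(p) = (4*p + 18)/(p^2 + 0.8*p + 1.85)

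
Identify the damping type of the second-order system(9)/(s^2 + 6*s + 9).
Standard form: ωn²/(s²+2ζωn·s+ωn²) gives ωn=3, ζ=1.
Critically damped (ζ = 1)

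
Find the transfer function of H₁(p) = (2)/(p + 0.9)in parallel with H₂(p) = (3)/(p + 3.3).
Parallel: H = H₁ + H₂ = (n₁·d₂ + n₂·d₁)/(d₁·d₂).
n₁·d₂ = 2*p + 6.6. n₂·d₁ = 3*p + 2.7. Sum = 5*p + 9.3. d₁·d₂ = p^2 + 4.2*p + 2.97.
H(p) = (5*p + 9.3)/(p^2 + 4.2*p + 2.97)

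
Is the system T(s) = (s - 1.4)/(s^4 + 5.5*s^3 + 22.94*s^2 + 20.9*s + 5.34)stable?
Denominator: s^4 + 5.5*s^3 + 22.94*s^2 + 20.9*s + 5.34 = (s + 0.6)(s + 0.5)(s^2 + 4.4*s + 17.8). Poles: -0.5, -0.6, -2.2 + 3.6j, -2.2 - 3.6j. All Re(p)<0: Yes (stable)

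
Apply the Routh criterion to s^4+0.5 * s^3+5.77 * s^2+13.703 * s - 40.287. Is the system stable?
Routh array:
s^4: [1, 5.77, -40.287]; s^3: [0.5, 13.703]; s^2: [-21.636, -40.287]; s^1: [12.772]; s^0: [-40.287]
First column: [1, 0.5, -21.636, 12.772, -40.287]. Sign changes = 3.
No, unstable (3 RHP root(s))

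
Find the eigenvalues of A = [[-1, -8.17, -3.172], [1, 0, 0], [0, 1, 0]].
Eigenvalues solve det(λI - A) = 0.
Characteristic polynomial: λ^3 + λ^2 + 8.17*λ + 3.172 = 0.
Factor: (λ + 0.4)(λ^2 + 0.6*λ + 7.93) = 0.
Roots: -0.3 + 2.8j, -0.3 - 2.8j, -0.4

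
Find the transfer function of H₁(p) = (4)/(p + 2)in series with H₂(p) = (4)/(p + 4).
Series: H = H₁ · H₂ = (n₁·n₂)/(d₁·d₂).
Num: n₁·n₂ = 16. Den: d₁·d₂ = p^2 + 6*p + 8.
H(p) = (16)/(p^2 + 6*p + 8)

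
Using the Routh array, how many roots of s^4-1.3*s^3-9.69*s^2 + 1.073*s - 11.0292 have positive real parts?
Routh array:
s^4: [1, -9.69, -11.0292]; s^3: [-1.3, 1.073]; s^2: [-8.86462, -11.0292]; s^1: [2.69044]; s^0: [-11.0292]
First column: [1, -1.3, -8.86462, 2.69044, -11.0292]. Sign changes = RHP roots = 3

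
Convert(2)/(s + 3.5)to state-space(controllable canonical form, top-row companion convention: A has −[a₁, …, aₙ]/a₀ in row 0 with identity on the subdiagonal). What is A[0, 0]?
Reachable canonical form for den = s + 3.5: top row of A = -[a₁,a₂,...,aₙ]/a₀, ones on the subdiagonal, zeros elsewhere.
A = [[-3.5]].
A[0,0] = -3.5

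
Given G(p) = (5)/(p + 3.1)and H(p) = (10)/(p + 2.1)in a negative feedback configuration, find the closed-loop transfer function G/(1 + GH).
Closed-loop T = G/(1+GH).
Numerator: G_num * H_den = 5*p + 10.5.
Denominator: G_den * H_den + G_num * H_num = (p^2 + 5.2*p + 6.51) + (50) = p^2 + 5.2*p + 56.51.
T(p) = (5*p + 10.5)/(p^2 + 5.2*p + 56.51)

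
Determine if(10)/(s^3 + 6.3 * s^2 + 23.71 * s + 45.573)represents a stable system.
Denominator: s^3 + 6.3*s^2 + 23.71*s + 45.573 = (s + 3.3)(s^2 + 3*s + 13.81). Poles: -1.5 + 3.4j, -1.5 - 3.4j, -3.3. All Re(p)<0: Yes (stable)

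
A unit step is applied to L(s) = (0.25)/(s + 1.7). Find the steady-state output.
FVT: lim_{t→∞} y(t) = lim_{s→0} s*Y(s) where Y(s) = L(s)/s.
= lim_{s→0} L(s) = L(0) = num(0)/den(0) = 0.25/1.7 = 0.1471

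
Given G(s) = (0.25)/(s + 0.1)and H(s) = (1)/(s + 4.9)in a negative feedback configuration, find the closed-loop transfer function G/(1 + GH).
Closed-loop T = G/(1+GH).
Numerator: G_num * H_den = 0.25*s + 1.225.
Denominator: G_den * H_den + G_num * H_num = (s^2 + 5*s + 0.49) + (0.25) = s^2 + 5*s + 0.74.
T(s) = (0.25*s + 1.225)/(s^2 + 5*s + 0.74)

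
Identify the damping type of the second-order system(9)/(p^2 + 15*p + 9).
Standard form: ωn²/(p²+2ζωn·p+ωn²) gives ωn=3, ζ=2.5.
Overdamped (ζ = 2.5 > 1)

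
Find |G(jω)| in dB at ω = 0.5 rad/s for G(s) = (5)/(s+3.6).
Substitute s = j*0.5: G(j0.5) = 1.3626 - 0.189251j.
|G(j0.5)| = sqrt(Re² + Im²) = 1.376.
20*log₁₀(1.376) = 2.77 dB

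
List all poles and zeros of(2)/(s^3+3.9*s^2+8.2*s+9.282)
Set denominator = 0: s^3 + 3.9*s^2 + 8.2*s + 9.282 = (s + 2.1)(s^2 + 1.8*s + 4.42) = 0 → Poles: -0.9 + 1.9j, -0.9 - 1.9j, -2.1
Numerator is a nonzero constant (2) → Zeros: none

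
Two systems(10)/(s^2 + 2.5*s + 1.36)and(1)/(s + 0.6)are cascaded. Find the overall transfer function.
Series: H = H₁ · H₂ = (n₁·n₂)/(d₁·d₂).
Num: n₁·n₂ = 10. Den: d₁·d₂ = s^3 + 3.1*s^2 + 2.86*s + 0.816.
H(s) = (10)/(s^3 + 3.1*s^2 + 2.86*s + 0.816)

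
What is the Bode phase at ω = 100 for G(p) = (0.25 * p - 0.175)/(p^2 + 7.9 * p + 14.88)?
Substitute p = j*100: G(j100) = 0.000214274 - 0.00248677j.
∠G(j100) = atan2(Im, Re) = atan2(-0.00248677, 0.000214274) = -85.08°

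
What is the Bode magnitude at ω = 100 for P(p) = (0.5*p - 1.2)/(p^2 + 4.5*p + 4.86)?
Substitute p = j*100: P(j100) = 0.000344579 - 0.00498692j.
|P(j100)| = sqrt(Re² + Im²) = 0.004999.
20*log₁₀(0.004999) = -46.02 dB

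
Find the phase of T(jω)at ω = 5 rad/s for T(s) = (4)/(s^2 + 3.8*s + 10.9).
Substitute s = j*5: T(j5) = -0.100748 - 0.13576j.
∠T(j5) = atan2(Im, Re) = atan2(-0.13576, -0.100748) = -126.58°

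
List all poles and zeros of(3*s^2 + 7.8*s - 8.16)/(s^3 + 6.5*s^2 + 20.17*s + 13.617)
Set denominator = 0: s^3 + 6.5*s^2 + 20.17*s + 13.617 = (s + 0.9)(s^2 + 5.6*s + 15.13) = 0 → Poles: -0.9, -2.8 + 2.7j, -2.8 - 2.7j
Set numerator = 0: 3*s^2 + 7.8*s - 8.16 = 3*(s + 3.4)(s - 0.8) = 0 → Zeros: -3.4, 0.8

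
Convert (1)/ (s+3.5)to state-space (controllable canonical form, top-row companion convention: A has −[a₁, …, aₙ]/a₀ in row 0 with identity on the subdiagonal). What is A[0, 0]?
Reachable canonical form for den = s + 3.5: top row of A = -[a₁,a₂,...,aₙ]/a₀, ones on the subdiagonal, zeros elsewhere.
A = [[-3.5]].
A[0,0] = -3.5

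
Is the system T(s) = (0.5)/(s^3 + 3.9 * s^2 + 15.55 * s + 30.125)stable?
Denominator: s^3 + 3.9*s^2 + 15.55*s + 30.125 = (s + 2.5)(s^2 + 1.4*s + 12.05). Poles: -0.7 + 3.4j, -0.7 - 3.4j, -2.5. All Re(p)<0: Yes (stable)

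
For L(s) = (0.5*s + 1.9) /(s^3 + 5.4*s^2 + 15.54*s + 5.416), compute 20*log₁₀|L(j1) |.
Substitute s = j*1: L(j1) = 0.0345316 - 0.130636j.
|L(j1)| = sqrt(Re² + Im²) = 0.1351.
20*log₁₀(0.1351) = -17.39 dB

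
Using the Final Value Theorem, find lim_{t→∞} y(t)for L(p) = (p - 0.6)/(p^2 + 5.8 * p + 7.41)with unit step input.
FVT: lim_{t→∞} y(t) = lim_{p→0} p*Y(p) where Y(p) = L(p)/p.
= lim_{p→0} L(p) = L(0) = num(0)/den(0) = -0.6/7.41 = -0.08097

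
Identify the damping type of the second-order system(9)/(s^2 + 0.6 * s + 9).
Standard form: ωn²/(s²+2ζωn·s+ωn²) gives ωn=3, ζ=0.1.
Underdamped (ζ = 0.1 < 1)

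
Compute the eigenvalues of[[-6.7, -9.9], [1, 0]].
Eigenvalues solve det(λI - A) = 0.
Characteristic polynomial: λ^2 + 6.7*λ + 9.9 = 0.
Factor: (λ + 4.5)(λ + 2.2) = 0.
Roots: -2.2, -4.5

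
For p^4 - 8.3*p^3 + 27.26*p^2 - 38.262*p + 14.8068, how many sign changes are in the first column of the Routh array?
Routh array:
p^4: [1, 27.26, 14.8068]; p^3: [-8.3, -38.262]; p^2: [22.6501, 14.8068]; p^1: [-32.8361]; p^0: [14.8068]
First column: [1, -8.3, 22.6501, -32.8361, 14.8068]. Sign changes = 4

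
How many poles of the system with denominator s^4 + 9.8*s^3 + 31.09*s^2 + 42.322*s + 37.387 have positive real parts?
s^4 + 9.8*s^3 + 31.09*s^2 + 42.322*s + 37.387 = (s + 3.5)(s + 4.9)(s^2 + 1.4*s + 2.18). Poles: -0.7 + 1.3j, -0.7 - 1.3j, -3.5, -4.9. RHP poles (Re>0): 0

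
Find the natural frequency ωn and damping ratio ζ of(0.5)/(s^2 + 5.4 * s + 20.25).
Underdamped: complex pole -2.7 + 3.6j. ωn = |pole| = 4.5, ζ = -Re(pole)/ωn = 0.6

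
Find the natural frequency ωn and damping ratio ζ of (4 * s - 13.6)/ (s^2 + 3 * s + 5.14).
Underdamped: complex pole -1.5 + 1.7j. ωn = |pole| = 2.267, ζ = -Re(pole)/ωn = 0.6616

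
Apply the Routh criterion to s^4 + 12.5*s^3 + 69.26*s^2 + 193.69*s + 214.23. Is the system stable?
Routh array:
s^4: [1, 69.26, 214.23]; s^3: [12.5, 193.69]; s^2: [53.7648, 214.23]; s^1: [143.883]; s^0: [214.23]
First column: [1, 12.5, 53.7648, 143.883, 214.23]. Sign changes = 0.
Yes, stable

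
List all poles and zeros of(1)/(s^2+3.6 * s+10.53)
Set denominator = 0: s^2 + 3.6*s + 10.53 = 0 → Poles: -1.8 + 2.7j, -1.8 - 2.7j
Numerator is a nonzero constant (1) → Zeros: none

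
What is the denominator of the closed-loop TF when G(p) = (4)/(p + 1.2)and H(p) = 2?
Characteristic poly = G_den * H_den + G_num * H_num = (p + 1.2) + (8) = p + 9.2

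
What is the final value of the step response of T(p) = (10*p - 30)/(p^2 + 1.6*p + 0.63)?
FVT: lim_{t→∞} y(t) = lim_{p→0} p*Y(p) where Y(p) = T(p)/p.
= lim_{p→0} T(p) = T(0) = num(0)/den(0) = -30/0.63 = -47.62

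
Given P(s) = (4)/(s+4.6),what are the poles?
Set denominator = 0: s + 4.6 = 0 → Poles: -4.6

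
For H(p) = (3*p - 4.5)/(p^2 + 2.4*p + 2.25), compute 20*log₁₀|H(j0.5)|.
Substitute p = j*0.5: H(j0.5) = -1.32353 + 1.54412j.
|H(j0.5)| = sqrt(Re² + Im²) = 2.034.
20*log₁₀(2.034) = 6.17 dB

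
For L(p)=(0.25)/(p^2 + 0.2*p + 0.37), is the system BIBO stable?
Denominator: p^2 + 0.2*p + 0.37. Poles: -0.1 + 0.6j, -0.1 - 0.6j. All Re(p)<0: Yes (stable)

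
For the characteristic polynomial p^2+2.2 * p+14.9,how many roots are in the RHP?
Poles: -1.1 + 3.7j, -1.1 - 3.7j. RHP poles (Re>0): 0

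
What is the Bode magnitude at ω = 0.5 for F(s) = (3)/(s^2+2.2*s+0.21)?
Substitute s = j*0.5: F(j0.5) = -0.0990426 - 2.72367j.
|F(j0.5)| = sqrt(Re² + Im²) = 2.725.
20*log₁₀(2.725) = 8.71 dB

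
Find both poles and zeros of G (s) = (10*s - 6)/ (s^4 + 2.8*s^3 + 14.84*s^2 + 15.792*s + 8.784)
Set denominator = 0: s^4 + 2.8*s^3 + 14.84*s^2 + 15.792*s + 8.784 = (s^2 + 1.2*s + 0.72)(s^2 + 1.6*s + 12.2) = 0 → Poles: -0.6 + 0.6j, -0.6 - 0.6j, -0.8 + 3.4j, -0.8 - 3.4j
Set numerator = 0: 10*s - 6 = 0 → Zeros: 0.6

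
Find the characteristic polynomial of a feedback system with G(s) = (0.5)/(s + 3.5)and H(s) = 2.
Characteristic poly = G_den * H_den + G_num * H_num = (s + 3.5) + (1) = s + 4.5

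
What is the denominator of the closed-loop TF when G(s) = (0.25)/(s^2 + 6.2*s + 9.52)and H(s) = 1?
Characteristic poly = G_den * H_den + G_num * H_num = (s^2 + 6.2*s + 9.52) + (0.25) = s^2 + 6.2*s + 9.77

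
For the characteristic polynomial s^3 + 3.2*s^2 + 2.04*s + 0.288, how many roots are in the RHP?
s^3 + 3.2*s^2 + 2.04*s + 0.288 = (s + 0.6)(s + 0.2)(s + 2.4). Poles: -0.2, -0.6, -2.4. RHP poles (Re>0): 0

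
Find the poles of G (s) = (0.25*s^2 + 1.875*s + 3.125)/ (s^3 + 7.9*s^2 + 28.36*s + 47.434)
Set denominator = 0: s^3 + 7.9*s^2 + 28.36*s + 47.434 = (s + 3.7)(s^2 + 4.2*s + 12.82) = 0 → Poles: -2.1 + 2.9j, -2.1 - 2.9j, -3.7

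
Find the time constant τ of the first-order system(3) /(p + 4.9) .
First-order system: τ = -1/pole. Pole = -4.9. τ = -1/(-4.9) = 0.2041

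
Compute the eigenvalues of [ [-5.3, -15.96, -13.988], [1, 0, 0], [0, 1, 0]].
Eigenvalues solve det(λI - A) = 0.
Characteristic polynomial: λ^3 + 5.3*λ^2 + 15.96*λ + 13.988 = 0.
Factor: (λ + 1.3)(λ^2 + 4*λ + 10.76) = 0.
Roots: -1.3, -2 + 2.6j, -2 - 2.6j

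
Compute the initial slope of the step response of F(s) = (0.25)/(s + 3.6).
IVT: y'(0⁺) = lim_{s→∞} s²·Y(s) = lim_{s→∞} s·F(s).
deg(num) = 0, deg(den) = 1, relative degree = 1, so s·F(s) → (leading num)/(leading den) = 0.25/1 = 0.25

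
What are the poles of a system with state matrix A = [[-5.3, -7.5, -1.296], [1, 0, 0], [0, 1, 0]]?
Eigenvalues solve det(λI - A) = 0.
Characteristic polynomial: λ^3 + 5.3*λ^2 + 7.5*λ + 1.296 = 0.
Factor: (λ + 0.2)(λ + 2.4)(λ + 2.7) = 0.
Roots: -0.2, -2.4, -2.7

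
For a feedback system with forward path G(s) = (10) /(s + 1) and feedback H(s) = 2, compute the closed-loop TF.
Closed-loop T = G/(1+GH).
Numerator: G_num * H_den = 10.
Denominator: G_den * H_den + G_num * H_num = (s + 1) + (20) = s + 21.
T(s) = (10)/(s + 21)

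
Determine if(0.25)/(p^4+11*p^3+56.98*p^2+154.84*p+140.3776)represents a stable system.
Denominator: p^4 + 11*p^3 + 56.98*p^2 + 154.84*p + 140.3776 = (p + 4.4)(p + 1.6)(p^2 + 5*p + 19.94). Poles: -1.6, -2.5 + 3.7j, -2.5 - 3.7j, -4.4. All Re(p)<0: Yes (stable)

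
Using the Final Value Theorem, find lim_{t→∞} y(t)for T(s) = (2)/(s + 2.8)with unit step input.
FVT: lim_{t→∞} y(t) = lim_{s→0} s*Y(s) where Y(s) = T(s)/s.
= lim_{s→0} T(s) = T(0) = num(0)/den(0) = 2/2.8 = 0.7143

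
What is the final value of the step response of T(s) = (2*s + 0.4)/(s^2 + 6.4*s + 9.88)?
FVT: lim_{t→∞} y(t) = lim_{s→0} s*Y(s) where Y(s) = T(s)/s.
= lim_{s→0} T(s) = T(0) = num(0)/den(0) = 0.4/9.88 = 0.04049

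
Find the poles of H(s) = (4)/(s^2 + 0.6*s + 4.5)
Set denominator = 0: s^2 + 0.6*s + 4.5 = 0 → Poles: -0.3 + 2.1j, -0.3 - 2.1j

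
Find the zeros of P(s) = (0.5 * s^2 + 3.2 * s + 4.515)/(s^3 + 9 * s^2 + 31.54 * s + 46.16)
Set numerator = 0: 0.5*s^2 + 3.2*s + 4.515 = 0.5*(s + 2.1)(s + 4.3) = 0 → Zeros: -2.1, -4.3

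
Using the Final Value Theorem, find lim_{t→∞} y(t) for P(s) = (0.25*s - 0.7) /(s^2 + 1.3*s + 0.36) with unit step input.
FVT: lim_{t→∞} y(t) = lim_{s→0} s*Y(s) where Y(s) = P(s)/s.
= lim_{s→0} P(s) = P(0) = num(0)/den(0) = -0.7/0.36 = -1.944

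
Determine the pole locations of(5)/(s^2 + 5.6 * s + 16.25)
Set denominator = 0: s^2 + 5.6*s + 16.25 = 0 → Poles: -2.8 + 2.9j, -2.8 - 2.9j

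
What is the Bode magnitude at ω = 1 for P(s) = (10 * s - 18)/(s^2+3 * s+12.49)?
Substitute s = j*1: P(j1) = -1.25386 + 1.1977j.
|P(j1)| = sqrt(Re² + Im²) = 1.734.
20*log₁₀(1.734) = 4.78 dB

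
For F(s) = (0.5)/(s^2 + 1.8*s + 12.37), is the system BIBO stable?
Denominator: s^2 + 1.8*s + 12.37. Poles: -0.9 + 3.4j, -0.9 - 3.4j. All Re(p)<0: Yes (stable)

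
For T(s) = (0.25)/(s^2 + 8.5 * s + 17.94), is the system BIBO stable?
Denominator: s^2 + 8.5*s + 17.94 = (s + 4.6)(s + 3.9). Poles: -3.9, -4.6. All Re(p)<0: Yes (stable)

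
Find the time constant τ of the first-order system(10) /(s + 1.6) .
First-order system: τ = -1/pole. Pole = -1.6. τ = -1/(-1.6) = 0.625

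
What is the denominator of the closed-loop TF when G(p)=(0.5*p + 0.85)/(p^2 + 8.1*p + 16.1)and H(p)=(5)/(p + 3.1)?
Characteristic poly = G_den * H_den + G_num * H_num = (p^3 + 11.2*p^2 + 41.21*p + 49.91) + (2.5*p + 4.25) = p^3 + 11.2*p^2 + 43.71*p + 54.16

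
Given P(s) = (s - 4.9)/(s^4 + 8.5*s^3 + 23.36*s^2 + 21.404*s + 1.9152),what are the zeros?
Set numerator = 0: s - 4.9 = 0 → Zeros: 4.9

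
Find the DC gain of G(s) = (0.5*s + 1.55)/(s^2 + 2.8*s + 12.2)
DC gain = G(0) = num(0)/den(0) = 1.55/12.2 = 0.127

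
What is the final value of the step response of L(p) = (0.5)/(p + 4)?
FVT: lim_{t→∞} y(t) = lim_{p→0} p*Y(p) where Y(p) = L(p)/p.
= lim_{p→0} L(p) = L(0) = num(0)/den(0) = 0.5/4 = 0.125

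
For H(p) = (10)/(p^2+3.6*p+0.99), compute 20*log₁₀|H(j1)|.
Substitute p = j*1: H(j1) = -0.00771599 - 2.77776j.
|H(j1)| = sqrt(Re² + Im²) = 2.778.
20*log₁₀(2.778) = 8.87 dB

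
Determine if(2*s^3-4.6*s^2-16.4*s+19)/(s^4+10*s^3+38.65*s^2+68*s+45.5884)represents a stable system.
Denominator: s^4 + 10*s^3 + 38.65*s^2 + 68*s + 45.5884 = (s + 2.6)(s + 2.2)(s^2 + 5.2*s + 7.97). Poles: -2.2, -2.6, -2.6 + 1.1j, -2.6 - 1.1j. All Re(p)<0: Yes (stable)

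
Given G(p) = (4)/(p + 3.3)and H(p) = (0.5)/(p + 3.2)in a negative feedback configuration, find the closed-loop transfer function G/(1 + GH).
Closed-loop T = G/(1+GH).
Numerator: G_num * H_den = 4*p + 12.8.
Denominator: G_den * H_den + G_num * H_num = (p^2 + 6.5*p + 10.56) + (2) = p^2 + 6.5*p + 12.56.
T(p) = (4*p + 12.8)/(p^2 + 6.5*p + 12.56)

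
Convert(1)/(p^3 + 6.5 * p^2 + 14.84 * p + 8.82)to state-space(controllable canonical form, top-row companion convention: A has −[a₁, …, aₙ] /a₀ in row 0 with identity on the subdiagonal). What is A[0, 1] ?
Reachable canonical form for den = p^3 + 6.5*p^2 + 14.84*p + 8.82: top row of A = -[a₁,a₂,...,aₙ]/a₀, ones on the subdiagonal, zeros elsewhere.
A = [[-6.5, -14.84, -8.82], [1, 0, 0], [0, 1, 0]].
A[0,1] = -14.84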